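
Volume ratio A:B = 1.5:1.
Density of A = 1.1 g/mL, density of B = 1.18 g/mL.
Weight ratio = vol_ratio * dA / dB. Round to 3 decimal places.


Wt ratio = 1.5 * 1.1 / 1.18
= 1.398

1.398


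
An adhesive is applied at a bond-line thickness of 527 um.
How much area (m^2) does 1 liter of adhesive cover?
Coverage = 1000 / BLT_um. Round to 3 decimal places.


Coverage = 1000 / 527 = 1.898 m^2

1.898


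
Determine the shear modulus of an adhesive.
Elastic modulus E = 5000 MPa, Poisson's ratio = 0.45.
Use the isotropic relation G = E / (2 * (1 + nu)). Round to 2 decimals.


G = 5000 / (2*(1+0.45)) = 5000 / 2.90
= 1724.14 MPa

1724.14


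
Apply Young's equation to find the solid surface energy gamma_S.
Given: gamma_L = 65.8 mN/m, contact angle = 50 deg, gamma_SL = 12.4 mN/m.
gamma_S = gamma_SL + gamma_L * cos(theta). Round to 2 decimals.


theta_rad = 50 * pi/180 = 0.872665
gamma_S = 12.4 + 65.8 * cos(0.872665)
= 54.70 mN/m

54.70


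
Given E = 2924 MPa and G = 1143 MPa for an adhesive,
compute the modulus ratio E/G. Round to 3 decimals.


E/G ratio = 2924 / 1143 = 2.558

2.558


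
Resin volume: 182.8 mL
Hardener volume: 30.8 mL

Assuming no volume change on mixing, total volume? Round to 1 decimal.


V_total = 182.8 + 30.8 = 213.6 mL

213.6


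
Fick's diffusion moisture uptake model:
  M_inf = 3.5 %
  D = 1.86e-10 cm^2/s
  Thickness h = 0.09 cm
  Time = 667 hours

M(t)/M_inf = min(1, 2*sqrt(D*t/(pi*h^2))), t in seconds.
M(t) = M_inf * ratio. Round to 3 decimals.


t_sec = 667 * 3600 = 2401200
ratio = 2*sqrt(1.86e-10*2401200/(pi*0.09^2))
= min(1, 0.264962)
= 0.264962
M(t) = 3.5 * 0.264962 = 0.927 %

0.927


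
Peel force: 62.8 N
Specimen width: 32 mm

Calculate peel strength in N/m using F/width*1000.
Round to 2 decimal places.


Peel strength = 62.8 / 32 * 1000 = 1962.50 N/m

1962.50


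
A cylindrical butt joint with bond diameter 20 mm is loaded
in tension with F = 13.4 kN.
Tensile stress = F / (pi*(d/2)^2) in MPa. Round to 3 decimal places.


Area = pi * (20/2)^2 = 314.1593 mm^2
Stress = 13.4*1000 / 314.1593
= 42.654 MPa

42.654


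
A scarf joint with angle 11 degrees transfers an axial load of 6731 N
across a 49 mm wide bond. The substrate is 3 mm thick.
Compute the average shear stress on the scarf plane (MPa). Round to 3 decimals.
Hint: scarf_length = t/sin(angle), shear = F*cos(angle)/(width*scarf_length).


scarf_length = 3 / sin(11 deg) = 15.7225 mm
cos(11 deg) = 0.981627
shear stress = 6731 * 0.981627 / (49 * 15.7225)
= 8.576 MPa

8.576


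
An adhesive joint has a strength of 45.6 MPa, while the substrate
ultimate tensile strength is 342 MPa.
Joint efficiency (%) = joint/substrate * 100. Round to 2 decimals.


Efficiency = 45.6 / 342 * 100
= 13.33%

13.33


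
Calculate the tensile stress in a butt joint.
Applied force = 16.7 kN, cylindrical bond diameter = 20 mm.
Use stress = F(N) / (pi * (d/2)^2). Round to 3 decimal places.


A = pi * 10.0^2 = 314.1593 mm^2
sigma = 16700.0 / 314.1593 = 53.158 MPa

53.158


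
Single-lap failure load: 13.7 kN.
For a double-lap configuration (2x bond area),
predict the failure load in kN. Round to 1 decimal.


Failure load = 13.7 * 2 = 27.4 kN

27.4


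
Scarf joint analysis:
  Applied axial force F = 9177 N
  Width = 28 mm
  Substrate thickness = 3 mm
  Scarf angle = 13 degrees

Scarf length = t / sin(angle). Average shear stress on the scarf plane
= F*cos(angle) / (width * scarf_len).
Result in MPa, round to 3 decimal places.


Scarf length = 3 / sin(13 deg) = 13.3362 mm
cos(13 deg) = 0.974370
Shear = 9177 * 0.974370 / (28 * 13.3362)
= 23.946 MPa

23.946


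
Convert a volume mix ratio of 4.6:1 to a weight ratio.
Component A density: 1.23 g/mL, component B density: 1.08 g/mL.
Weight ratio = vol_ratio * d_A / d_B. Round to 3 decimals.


= 4.6 * 1.23 / 1.08 = 5.239

5.239


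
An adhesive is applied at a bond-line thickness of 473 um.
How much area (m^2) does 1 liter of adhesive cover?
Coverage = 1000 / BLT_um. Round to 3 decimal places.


Coverage = 1000 / 473 = 2.114 m^2

2.114


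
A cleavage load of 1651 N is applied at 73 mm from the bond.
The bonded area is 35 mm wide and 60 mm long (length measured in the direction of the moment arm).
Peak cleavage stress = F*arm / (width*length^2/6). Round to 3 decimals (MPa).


Moment = 1651 * 73 = 120523 N*mm
Section modulus = 35 * 3600 / 6 = 126000 / 6 mm^3
Stress = 120523 / (126000 / 6) = 723138 / 126000
= 5.739 MPa

5.739


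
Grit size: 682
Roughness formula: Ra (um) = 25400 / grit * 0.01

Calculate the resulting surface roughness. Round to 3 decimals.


Ra = 25400 / 682 * 0.01
= 0.372 um

0.372


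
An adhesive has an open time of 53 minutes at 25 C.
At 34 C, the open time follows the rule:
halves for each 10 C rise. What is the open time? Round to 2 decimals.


Factor = 2^((34-25)/10) = 1.8661
Open time = 53 / 1.8661 = 28.40 min

28.40


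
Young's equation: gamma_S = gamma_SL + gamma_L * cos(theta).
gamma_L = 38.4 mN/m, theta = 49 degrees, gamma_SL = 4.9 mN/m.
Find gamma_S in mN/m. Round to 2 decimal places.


cos(49 deg) = 0.656059
gamma_S = 4.9 + 38.4 * 0.656059
= 30.09 mN/m

30.09


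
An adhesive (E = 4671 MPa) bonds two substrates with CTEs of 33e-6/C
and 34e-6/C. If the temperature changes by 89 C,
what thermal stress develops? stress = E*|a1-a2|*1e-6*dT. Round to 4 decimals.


Stress = 4671 * |33 - 34| * 1e-6 * 89
= 0.4157 MPa

0.4157


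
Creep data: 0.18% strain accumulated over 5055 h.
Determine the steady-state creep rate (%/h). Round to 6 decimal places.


Rate = 0.18 / 5055 = 0.000036 %/h

0.000036


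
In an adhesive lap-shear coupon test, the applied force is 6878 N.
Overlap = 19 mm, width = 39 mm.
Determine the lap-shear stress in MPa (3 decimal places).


stress = F / (overlap * width)
= 6878 / (19 * 39)
= 9.282 MPa

9.282


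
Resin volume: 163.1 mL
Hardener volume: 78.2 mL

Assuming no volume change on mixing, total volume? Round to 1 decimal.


V_total = 163.1 + 78.2 = 241.3 mL

241.3


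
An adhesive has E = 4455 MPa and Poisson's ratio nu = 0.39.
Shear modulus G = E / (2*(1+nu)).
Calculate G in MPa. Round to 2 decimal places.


G = 4455 / (2*(1+0.39))
= 4455 / 2.78
= 1602.52 MPa

1602.52


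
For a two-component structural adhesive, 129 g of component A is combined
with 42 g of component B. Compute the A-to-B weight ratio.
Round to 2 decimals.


Weight ratio A:B = 129 / 42
= 3.07

3.07


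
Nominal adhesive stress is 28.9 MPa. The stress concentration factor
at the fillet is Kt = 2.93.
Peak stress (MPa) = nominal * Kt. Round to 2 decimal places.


Peak = 28.9 * 2.93 = 84.68 MPa

84.68


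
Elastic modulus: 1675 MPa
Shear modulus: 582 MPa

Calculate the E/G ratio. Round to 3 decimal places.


E / G = 1675 / 582 = 2.878

2.878


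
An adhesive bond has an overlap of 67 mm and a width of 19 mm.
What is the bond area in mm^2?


Bond area = overlap * width
= 67 * 19
= 1273 mm^2

1273


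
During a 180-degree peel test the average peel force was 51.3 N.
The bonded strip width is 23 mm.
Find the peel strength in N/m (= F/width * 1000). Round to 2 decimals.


Peel strength = F/width * 1000
= 51.3 / 23 * 1000
= 2230.43 N/m

2230.43


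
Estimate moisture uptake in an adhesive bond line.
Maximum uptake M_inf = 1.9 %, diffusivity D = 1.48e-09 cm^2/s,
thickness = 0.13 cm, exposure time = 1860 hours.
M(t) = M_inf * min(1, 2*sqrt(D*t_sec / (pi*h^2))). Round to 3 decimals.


Convert time: 1860 h = 6696000 s
ratio = min(1, 2*sqrt(1.48e-09*6696000/(pi*0.13^2)))
= 0.864073
M(t) = 1.9 * 0.864073 = 1.642%

1.642


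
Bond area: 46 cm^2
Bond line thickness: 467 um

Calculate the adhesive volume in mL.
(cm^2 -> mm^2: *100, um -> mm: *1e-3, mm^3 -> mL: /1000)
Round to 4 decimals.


V = 46*100 * 467*1e-3 / 1000
= 2.1482 mL

2.1482


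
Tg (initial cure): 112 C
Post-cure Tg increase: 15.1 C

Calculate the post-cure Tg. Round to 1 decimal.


Post-cure Tg = 112 + 15.1 = 127.1 C

127.1


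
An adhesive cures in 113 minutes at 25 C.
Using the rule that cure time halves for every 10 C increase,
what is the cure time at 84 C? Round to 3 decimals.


Factor = 2^((84 - 25) / 10) = 59.7141
Cure time = 113 / 59.7141
= 1.892 minutes

1.892


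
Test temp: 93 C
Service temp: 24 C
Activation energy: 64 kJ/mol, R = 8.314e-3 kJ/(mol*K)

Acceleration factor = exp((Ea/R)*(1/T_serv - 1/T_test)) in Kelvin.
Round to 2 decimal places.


AF = exp((64/0.008314)*(1/297.15 - 1/366.15))
= 131.87

131.87


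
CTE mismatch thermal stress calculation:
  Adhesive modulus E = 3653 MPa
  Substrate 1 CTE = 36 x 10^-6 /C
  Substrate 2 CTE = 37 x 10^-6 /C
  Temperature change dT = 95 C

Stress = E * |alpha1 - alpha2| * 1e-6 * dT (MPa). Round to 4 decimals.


delta_alpha = |36 - 37| = 1 x 10^-6/C
Stress = 3653 * 1e-6 * 95
= 0.3470 MPa

0.3470


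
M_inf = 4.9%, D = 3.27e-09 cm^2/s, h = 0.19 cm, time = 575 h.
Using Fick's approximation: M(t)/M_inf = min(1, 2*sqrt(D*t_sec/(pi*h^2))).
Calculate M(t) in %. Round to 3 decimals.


t = 2070000 s
ratio = min(1, 2*sqrt(3.27e-09*2070000/(pi*0.0361)))
= 0.488608
M(t) = 4.9 * 0.488608 = 2.394%

2.394


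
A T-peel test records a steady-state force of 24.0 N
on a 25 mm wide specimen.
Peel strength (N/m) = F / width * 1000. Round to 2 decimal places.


Peel strength = 24.0 / 25 * 1000
= 960.00 N/m

960.00


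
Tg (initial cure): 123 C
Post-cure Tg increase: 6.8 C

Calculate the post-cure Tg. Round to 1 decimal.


Post-cure Tg = 123 + 6.8 = 129.8 C

129.8


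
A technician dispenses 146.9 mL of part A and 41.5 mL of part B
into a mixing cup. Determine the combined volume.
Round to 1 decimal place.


Combined volume = 146.9 + 41.5
= 188.4 mL

188.4


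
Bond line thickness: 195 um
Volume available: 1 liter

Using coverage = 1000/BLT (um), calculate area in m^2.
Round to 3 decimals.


1 L = 1e6 mm^3, thickness = 195 um = 0.195 mm
Area = 1e6 / 0.195 mm^2 = (1e6 / 0.195) / 1e6 m^2 = 1000 / 195 m^2
= 5.128 m^2

5.128


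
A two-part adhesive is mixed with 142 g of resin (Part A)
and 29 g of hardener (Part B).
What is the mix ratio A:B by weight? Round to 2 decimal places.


Mix ratio = mass_A / mass_B
= 142 / 29
= 4.90

4.90


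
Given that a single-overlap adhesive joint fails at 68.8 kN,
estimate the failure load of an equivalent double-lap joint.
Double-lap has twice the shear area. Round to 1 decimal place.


Double-lap factor = 2
Expected load = 68.8 * 2 = 137.6 kN

137.6


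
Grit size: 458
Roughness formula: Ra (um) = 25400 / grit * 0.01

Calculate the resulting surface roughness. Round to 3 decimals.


Ra = 25400 / 458 * 0.01
= 0.555 um

0.555


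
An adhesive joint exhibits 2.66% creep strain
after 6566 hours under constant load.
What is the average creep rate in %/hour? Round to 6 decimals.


Creep rate = strain / time
= 2.66 / 6566
= 0.000405 %/h

0.000405


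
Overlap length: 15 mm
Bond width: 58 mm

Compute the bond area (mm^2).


Bond area = 15 * 58 = 870 mm^2

870


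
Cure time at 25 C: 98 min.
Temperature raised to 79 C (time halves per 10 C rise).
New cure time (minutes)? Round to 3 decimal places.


Acceleration factor = 2^(54/10) = 42.2243
New time = 98 / 42.2243 = 2.321 min

2.321


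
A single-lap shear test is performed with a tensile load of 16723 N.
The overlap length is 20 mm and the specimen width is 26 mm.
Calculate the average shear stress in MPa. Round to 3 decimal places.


Shear stress = F / (overlap * width)
= 16723 / (20 * 26)
= 16723 / 520
= 32.160 MPa

32.160


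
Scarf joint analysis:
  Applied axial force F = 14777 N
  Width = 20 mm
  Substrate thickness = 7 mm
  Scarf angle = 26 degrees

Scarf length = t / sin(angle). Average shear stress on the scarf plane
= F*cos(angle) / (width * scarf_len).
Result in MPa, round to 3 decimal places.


Scarf length = 7 / sin(26 deg) = 15.9682 mm
cos(26 deg) = 0.898794
Shear = 14777 * 0.898794 / (20 * 15.9682)
= 41.587 MPa

41.587


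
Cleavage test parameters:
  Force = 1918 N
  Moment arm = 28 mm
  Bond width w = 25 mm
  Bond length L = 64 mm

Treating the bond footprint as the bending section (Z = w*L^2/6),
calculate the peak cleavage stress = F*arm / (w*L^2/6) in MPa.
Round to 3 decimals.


M = 1918 * 28 = 53704 N*mm
Z = 25 * 64^2 / 6 = 102400 / 6 mm^3
sigma = M / Z = 6 * 53704 / 102400 = 322224 / 102400
= 3.147 MPa

3.147


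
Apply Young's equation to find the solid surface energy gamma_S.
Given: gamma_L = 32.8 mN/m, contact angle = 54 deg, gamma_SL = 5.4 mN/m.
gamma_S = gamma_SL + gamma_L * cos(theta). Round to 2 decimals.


theta_rad = 54 * pi/180 = 0.942478
gamma_S = 5.4 + 32.8 * cos(0.942478)
= 24.68 mN/m

24.68


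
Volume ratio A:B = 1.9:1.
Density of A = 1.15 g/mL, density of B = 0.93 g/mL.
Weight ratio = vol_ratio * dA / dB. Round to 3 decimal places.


Wt ratio = 1.9 * 1.15 / 0.93
= 2.349

2.349


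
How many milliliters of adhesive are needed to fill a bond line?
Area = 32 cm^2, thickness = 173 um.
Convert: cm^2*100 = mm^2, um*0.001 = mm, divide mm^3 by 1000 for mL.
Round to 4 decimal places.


= (32 * 100) * (173 * 0.001) / 1000
= 0.5536 mL

0.5536


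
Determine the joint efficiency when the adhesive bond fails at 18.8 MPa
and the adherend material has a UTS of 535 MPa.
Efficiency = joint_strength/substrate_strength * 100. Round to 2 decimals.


Joint efficiency = 18.8 / 535 * 100
= 3.51%

3.51


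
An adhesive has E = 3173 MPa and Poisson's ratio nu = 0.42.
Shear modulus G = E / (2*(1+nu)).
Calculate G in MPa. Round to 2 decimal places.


G = 3173 / (2*(1+0.42))
= 3173 / 2.84
= 1117.25 MPa

1117.25


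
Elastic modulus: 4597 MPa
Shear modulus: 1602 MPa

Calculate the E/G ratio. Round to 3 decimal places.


E / G = 4597 / 1602 = 2.870

2.870


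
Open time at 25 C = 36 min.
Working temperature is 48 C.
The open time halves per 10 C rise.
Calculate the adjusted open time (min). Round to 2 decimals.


factor = 2^((48 - 25) / 10) = 4.9246
ot = 36 / 4.9246 = 7.31 min

7.31


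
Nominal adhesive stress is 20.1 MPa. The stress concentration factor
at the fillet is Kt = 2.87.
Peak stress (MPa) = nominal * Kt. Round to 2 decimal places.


Peak = 20.1 * 2.87 = 57.69 MPa

57.69


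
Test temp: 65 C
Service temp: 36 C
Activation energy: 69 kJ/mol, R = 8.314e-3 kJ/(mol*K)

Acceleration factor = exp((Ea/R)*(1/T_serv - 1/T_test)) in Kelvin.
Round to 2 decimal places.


AF = exp((69/0.008314)*(1/309.15 - 1/338.15))
= 10.00

10.00


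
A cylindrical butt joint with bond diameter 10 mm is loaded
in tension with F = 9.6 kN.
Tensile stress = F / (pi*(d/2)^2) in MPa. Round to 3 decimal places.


Area = pi * (10/2)^2 = 78.5398 mm^2
Stress = 9.6*1000 / 78.5398
= 122.231 MPa

122.231


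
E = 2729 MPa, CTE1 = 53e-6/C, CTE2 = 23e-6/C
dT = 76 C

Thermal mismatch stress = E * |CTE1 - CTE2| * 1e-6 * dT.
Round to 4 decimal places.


= 2729 * 30e-6 * 76
= 6.2221 MPa

6.2221


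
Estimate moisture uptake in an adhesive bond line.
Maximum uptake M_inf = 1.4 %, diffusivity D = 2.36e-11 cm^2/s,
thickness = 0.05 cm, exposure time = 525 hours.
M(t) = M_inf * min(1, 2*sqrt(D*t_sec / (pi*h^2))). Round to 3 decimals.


Convert time: 525 h = 1890000 s
ratio = min(1, 2*sqrt(2.36e-11*1890000/(pi*0.05^2)))
= 0.150720
M(t) = 1.4 * 0.150720 = 0.211%

0.211


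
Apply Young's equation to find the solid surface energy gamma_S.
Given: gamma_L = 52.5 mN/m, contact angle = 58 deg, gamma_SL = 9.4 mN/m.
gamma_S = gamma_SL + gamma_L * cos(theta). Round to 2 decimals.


theta_rad = 58 * pi/180 = 1.012291
gamma_S = 9.4 + 52.5 * cos(1.012291)
= 37.22 mN/m

37.22


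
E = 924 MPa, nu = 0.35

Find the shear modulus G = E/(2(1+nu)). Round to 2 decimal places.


G = 924 / (2 * 1.35)
= 342.22 MPa

342.22


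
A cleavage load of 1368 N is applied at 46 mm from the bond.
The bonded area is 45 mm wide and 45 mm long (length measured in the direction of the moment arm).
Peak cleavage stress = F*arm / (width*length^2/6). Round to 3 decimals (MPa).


Moment = 1368 * 46 = 62928 N*mm
Section modulus = 45 * 2025 / 6 = 91125 / 6 mm^3
Stress = 62928 / (91125 / 6) = 377568 / 91125
= 4.143 MPa

4.143


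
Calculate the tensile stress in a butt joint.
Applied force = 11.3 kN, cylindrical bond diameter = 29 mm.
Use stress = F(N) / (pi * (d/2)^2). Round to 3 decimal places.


A = pi * 14.5^2 = 660.5199 mm^2
sigma = 11300.0 / 660.5199 = 17.108 MPa

17.108


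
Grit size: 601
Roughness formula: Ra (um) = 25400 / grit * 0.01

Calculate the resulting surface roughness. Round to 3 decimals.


Ra = 25400 / 601 * 0.01
= 0.423 um

0.423


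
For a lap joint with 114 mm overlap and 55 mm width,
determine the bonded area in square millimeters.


Area = 114 * 55 = 6270 mm^2

6270


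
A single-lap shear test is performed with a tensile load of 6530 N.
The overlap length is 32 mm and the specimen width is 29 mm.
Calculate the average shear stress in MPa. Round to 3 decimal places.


Shear stress = F / (overlap * width)
= 6530 / (32 * 29)
= 6530 / 928
= 7.037 MPa

7.037


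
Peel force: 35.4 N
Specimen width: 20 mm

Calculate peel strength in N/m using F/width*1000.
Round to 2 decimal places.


Peel strength = 35.4 / 20 * 1000 = 1770.00 N/m

1770.00


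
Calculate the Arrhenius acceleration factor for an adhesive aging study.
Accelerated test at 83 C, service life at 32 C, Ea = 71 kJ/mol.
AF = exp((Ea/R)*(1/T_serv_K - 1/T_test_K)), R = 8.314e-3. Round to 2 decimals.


T_test = 356.15 K, T_serv = 305.15 K
Ea/R = 71 / 0.008314 = 8539.81
AF = exp(8539.81 * (1/305.15 - 1/356.15))
= 55.01

55.01


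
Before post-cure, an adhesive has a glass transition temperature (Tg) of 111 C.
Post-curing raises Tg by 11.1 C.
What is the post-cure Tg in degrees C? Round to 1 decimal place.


Tg_post = Tg_base + delta_Tg
= 111 + 11.1
= 122.1 C

122.1


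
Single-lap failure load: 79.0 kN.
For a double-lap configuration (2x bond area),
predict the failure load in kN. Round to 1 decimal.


Failure load = 79.0 * 2 = 158.0 kN

158.0


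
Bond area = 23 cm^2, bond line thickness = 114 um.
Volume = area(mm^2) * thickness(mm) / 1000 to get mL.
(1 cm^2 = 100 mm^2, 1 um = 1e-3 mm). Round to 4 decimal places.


area_mm2 = 23 * 100 = 2300
blt_mm = 114 * 1e-3 = 0.114
vol_mm3 = 2300 * 0.114 = 262.2
vol_mL = 262.2 / 1000 = 0.2622 mL

0.2622


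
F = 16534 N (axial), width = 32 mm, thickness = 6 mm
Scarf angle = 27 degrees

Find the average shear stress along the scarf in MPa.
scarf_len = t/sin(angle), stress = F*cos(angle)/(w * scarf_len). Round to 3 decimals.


scarf_len = 6/sin(27 deg) = 13.2161
cos(27 deg) = 0.891007
stress = 16534*0.891007/(32*13.2161) = 34.834 MPa

34.834


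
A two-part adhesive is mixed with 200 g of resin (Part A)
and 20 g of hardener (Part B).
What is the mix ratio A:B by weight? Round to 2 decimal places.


Mix ratio = mass_A / mass_B
= 200 / 20
= 10.00

10.00


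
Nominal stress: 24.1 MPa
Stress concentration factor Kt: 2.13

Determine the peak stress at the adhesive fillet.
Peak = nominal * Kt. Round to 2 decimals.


Peak stress = 24.1 * 2.13
= 51.33 MPa

51.33


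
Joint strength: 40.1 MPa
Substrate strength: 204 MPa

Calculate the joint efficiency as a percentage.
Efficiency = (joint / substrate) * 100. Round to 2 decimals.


Efficiency = (40.1 / 204) * 100 = 19.66%

19.66


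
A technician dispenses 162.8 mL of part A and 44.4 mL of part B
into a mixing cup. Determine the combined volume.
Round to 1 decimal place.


Combined volume = 162.8 + 44.4
= 207.2 mL

207.2


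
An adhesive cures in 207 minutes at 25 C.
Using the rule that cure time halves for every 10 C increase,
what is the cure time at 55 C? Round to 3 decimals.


Factor = 2^((55 - 25) / 10) = 8.0000
Cure time = 207 / 8.0000
= 25.875 minutes

25.875


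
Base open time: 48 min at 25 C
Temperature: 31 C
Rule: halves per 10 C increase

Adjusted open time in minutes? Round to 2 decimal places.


Acceleration = 2^((31-25)/10) = 1.5157
Open time = 48 / 1.5157 = 31.67 min

31.67


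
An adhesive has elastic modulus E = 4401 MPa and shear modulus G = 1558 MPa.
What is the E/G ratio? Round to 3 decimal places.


E/G = 4401 / 1558 = 2.825

2.825


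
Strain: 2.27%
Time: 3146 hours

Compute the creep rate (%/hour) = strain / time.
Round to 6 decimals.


Creep rate = 2.27 / 3146
= 0.000722 %/h

0.000722


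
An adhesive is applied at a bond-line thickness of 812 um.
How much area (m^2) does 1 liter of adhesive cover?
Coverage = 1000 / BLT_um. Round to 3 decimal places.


Coverage = 1000 / 812 = 1.232 m^2

1.232


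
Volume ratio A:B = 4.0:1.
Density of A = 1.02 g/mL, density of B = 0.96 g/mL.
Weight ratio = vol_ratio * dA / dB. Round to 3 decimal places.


Wt ratio = 4.0 * 1.02 / 0.96
= 4.250

4.250


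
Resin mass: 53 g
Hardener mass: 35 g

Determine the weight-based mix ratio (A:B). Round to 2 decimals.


Ratio = 53 / 35 = 1.51

1.51


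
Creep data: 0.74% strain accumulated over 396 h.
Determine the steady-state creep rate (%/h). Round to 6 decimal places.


Rate = 0.74 / 396 = 0.001869 %/h

0.001869


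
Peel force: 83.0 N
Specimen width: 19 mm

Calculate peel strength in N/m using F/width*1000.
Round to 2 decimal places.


Peel strength = 83.0 / 19 * 1000 = 4368.42 N/m

4368.42


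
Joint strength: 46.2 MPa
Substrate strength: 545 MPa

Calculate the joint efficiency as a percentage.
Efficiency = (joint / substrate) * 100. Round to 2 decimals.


Efficiency = (46.2 / 545) * 100 = 8.48%

8.48


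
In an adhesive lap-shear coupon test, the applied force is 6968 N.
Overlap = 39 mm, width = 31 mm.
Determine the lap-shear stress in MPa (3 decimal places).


stress = F / (overlap * width)
= 6968 / (39 * 31)
= 5.763 MPa

5.763


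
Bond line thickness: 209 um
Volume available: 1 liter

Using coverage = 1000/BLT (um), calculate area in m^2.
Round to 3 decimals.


1 L = 1e6 mm^3, thickness = 209 um = 0.209 mm
Area = 1e6 / 0.209 mm^2 = (1e6 / 0.209) / 1e6 m^2 = 1000 / 209 m^2
= 4.785 m^2

4.785


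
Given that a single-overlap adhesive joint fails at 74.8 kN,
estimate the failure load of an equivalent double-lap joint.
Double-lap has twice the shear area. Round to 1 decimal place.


Double-lap factor = 2
Expected load = 74.8 * 2 = 149.6 kN

149.6


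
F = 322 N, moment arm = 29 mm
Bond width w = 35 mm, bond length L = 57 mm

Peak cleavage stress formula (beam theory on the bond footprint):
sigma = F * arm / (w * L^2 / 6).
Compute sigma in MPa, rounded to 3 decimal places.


sigma = (322 * 29) / (35 * 3249 / 6)
= 9338 * 6 / 113715
= 56028 / 113715
= 0.493 MPa

0.493


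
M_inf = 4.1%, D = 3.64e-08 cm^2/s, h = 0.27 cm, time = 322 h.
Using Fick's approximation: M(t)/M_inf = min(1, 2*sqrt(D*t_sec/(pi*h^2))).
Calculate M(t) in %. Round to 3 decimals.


t = 1159200 s
ratio = min(1, 2*sqrt(3.64e-08*1159200/(pi*0.0729)))
= 0.858462
M(t) = 4.1 * 0.858462 = 3.520%

3.520


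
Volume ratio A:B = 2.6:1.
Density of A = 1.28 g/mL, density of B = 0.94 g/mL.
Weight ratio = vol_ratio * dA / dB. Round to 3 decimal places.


Wt ratio = 2.6 * 1.28 / 0.94
= 3.540

3.540


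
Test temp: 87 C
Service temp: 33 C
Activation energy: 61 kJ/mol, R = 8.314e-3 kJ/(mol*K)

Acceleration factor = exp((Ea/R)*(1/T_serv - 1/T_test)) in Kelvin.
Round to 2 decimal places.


AF = exp((61/0.008314)*(1/306.15 - 1/360.15))
= 36.35

36.35


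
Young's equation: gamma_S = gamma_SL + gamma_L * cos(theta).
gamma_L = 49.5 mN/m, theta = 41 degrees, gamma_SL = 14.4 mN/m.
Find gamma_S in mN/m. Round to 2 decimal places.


cos(41 deg) = 0.754710
gamma_S = 14.4 + 49.5 * 0.754710
= 51.76 mN/m

51.76


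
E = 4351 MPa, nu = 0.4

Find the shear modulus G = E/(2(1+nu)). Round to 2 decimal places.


G = 4351 / (2 * 1.40)
= 1553.93 MPa

1553.93


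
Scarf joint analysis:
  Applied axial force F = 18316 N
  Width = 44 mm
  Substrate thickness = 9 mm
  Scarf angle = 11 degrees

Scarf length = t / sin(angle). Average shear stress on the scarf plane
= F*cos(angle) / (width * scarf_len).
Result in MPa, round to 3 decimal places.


Scarf length = 9 / sin(11 deg) = 47.1676 mm
cos(11 deg) = 0.981627
Shear = 18316 * 0.981627 / (44 * 47.1676)
= 8.663 MPa

8.663


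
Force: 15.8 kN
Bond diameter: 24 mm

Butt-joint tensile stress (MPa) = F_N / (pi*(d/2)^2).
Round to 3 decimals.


F_N = 15.8 * 1000 = 15800.0 N
A = pi*(12.0)^2 = 452.3893 mm^2
stress = 15800.0 / 452.3893 = 34.926 MPa

34.926


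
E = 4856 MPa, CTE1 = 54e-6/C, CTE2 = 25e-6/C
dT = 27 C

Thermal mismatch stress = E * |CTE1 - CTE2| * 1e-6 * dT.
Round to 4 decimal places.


= 4856 * 29e-6 * 27
= 3.8022 MPa

3.8022


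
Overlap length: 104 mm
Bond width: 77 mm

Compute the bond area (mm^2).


Bond area = 104 * 77 = 8008 mm^2

8008


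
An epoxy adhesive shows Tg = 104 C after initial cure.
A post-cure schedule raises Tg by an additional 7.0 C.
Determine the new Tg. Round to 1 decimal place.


New Tg = 104 + 7.0
= 111.0 C

111.0


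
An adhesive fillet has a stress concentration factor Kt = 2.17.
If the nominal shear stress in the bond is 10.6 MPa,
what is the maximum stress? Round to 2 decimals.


Max stress = 10.6 * 2.17 = 23.00 MPa

23.00


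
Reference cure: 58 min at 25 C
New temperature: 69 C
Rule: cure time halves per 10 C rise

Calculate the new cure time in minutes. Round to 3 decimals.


factor = 2^((69-25)/10) = 21.1121
t_new = 58 / 21.1121 = 2.747 min

2.747


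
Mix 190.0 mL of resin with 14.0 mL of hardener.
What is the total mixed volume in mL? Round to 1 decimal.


Total = 190.0 + 14.0 = 204.0 mL

204.0


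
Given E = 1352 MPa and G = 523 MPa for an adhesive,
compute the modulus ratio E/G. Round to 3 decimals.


E/G ratio = 1352 / 523 = 2.585

2.585


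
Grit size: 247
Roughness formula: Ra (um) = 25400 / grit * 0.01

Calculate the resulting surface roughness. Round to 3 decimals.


Ra = 25400 / 247 * 0.01
= 1.028 um

1.028


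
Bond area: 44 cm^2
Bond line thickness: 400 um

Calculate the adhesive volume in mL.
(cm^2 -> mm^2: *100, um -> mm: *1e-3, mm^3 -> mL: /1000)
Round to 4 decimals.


V = 44*100 * 400*1e-3 / 1000
= 1.7600 mL

1.7600


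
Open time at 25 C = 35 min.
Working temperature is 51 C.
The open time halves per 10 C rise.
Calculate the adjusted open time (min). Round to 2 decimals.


factor = 2^((51 - 25) / 10) = 6.0629
ot = 35 / 6.0629 = 5.77 min

5.77


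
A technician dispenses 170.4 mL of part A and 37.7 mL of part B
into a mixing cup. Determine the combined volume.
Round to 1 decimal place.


Combined volume = 170.4 + 37.7
= 208.1 mL

208.1


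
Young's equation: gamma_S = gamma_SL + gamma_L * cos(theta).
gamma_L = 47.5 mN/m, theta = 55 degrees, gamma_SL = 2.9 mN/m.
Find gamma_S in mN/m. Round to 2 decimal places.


cos(55 deg) = 0.573576
gamma_S = 2.9 + 47.5 * 0.573576
= 30.14 mN/m

30.14


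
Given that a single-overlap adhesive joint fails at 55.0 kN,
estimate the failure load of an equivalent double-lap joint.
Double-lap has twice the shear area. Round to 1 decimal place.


Double-lap factor = 2
Expected load = 55.0 * 2 = 110.0 kN

110.0


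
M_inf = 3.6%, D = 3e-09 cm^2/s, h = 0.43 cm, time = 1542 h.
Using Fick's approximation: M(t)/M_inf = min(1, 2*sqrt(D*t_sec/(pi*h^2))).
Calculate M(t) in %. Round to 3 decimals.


t = 5551200 s
ratio = min(1, 2*sqrt(3e-09*5551200/(pi*0.1849)))
= 0.338642
M(t) = 3.6 * 0.338642 = 1.219%

1.219


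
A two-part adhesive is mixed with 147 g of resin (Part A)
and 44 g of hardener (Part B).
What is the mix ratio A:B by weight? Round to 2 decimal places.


Mix ratio = mass_A / mass_B
= 147 / 44
= 3.34

3.34


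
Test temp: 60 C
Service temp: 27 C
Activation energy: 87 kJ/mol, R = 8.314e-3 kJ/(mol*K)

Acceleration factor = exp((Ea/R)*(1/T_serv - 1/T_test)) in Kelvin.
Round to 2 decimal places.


AF = exp((87/0.008314)*(1/300.15 - 1/333.15))
= 31.61

31.61


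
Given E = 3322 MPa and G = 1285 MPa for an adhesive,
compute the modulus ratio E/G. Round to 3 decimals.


E/G ratio = 3322 / 1285 = 2.585

2.585


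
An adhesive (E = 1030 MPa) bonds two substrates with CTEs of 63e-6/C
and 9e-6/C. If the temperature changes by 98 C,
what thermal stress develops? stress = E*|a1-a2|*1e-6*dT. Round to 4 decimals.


Stress = 1030 * |63 - 9| * 1e-6 * 98
= 5.4508 MPa

5.4508


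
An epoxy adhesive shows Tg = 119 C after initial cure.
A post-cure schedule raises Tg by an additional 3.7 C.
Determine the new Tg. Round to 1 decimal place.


New Tg = 119 + 3.7
= 122.7 C

122.7


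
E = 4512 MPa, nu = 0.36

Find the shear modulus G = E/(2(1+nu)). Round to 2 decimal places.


G = 4512 / (2 * 1.36)
= 1658.82 MPa

1658.82


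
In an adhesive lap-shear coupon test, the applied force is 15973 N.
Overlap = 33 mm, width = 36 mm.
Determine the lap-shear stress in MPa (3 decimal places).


stress = F / (overlap * width)
= 15973 / (33 * 36)
= 13.445 MPa

13.445


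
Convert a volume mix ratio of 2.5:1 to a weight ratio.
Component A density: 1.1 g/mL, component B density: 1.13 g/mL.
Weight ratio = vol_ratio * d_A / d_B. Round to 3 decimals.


= 2.5 * 1.1 / 1.13 = 2.434

2.434


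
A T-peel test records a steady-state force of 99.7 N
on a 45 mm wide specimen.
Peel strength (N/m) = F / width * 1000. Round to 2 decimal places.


Peel strength = 99.7 / 45 * 1000
= 2215.56 N/m

2215.56


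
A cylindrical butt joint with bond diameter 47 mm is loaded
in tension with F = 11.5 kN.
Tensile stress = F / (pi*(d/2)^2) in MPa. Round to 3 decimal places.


Area = pi * (47/2)^2 = 1734.9445 mm^2
Stress = 11.5*1000 / 1734.9445
= 6.628 MPa

6.628


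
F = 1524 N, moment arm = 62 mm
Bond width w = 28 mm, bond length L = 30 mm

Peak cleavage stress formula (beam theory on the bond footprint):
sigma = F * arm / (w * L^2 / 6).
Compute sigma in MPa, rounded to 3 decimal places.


sigma = (1524 * 62) / (28 * 900 / 6)
= 94488 * 6 / 25200
= 566928 / 25200
= 22.497 MPa

22.497


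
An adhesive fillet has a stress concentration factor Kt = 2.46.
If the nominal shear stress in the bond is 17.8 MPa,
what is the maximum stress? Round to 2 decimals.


Max stress = 17.8 * 2.46 = 43.79 MPa

43.79


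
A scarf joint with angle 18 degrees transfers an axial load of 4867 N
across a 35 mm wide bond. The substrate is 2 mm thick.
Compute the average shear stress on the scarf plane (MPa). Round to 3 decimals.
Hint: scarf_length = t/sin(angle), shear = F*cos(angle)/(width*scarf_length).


scarf_length = 2 / sin(18 deg) = 6.4721 mm
cos(18 deg) = 0.951057
shear stress = 4867 * 0.951057 / (35 * 6.4721)
= 20.434 MPa

20.434


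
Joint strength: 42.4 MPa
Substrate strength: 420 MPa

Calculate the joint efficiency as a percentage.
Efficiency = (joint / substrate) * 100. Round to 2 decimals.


Efficiency = (42.4 / 420) * 100 = 10.10%

10.10


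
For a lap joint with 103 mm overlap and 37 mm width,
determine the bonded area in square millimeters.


Area = 103 * 37 = 3811 mm^2

3811


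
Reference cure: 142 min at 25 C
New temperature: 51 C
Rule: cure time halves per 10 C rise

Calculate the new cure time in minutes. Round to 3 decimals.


factor = 2^((51-25)/10) = 6.0629
t_new = 142 / 6.0629 = 23.421 min

23.421


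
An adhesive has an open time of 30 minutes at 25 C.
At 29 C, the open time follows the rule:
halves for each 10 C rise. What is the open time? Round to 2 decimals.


Factor = 2^((29-25)/10) = 1.3195
Open time = 30 / 1.3195 = 22.74 min

22.74


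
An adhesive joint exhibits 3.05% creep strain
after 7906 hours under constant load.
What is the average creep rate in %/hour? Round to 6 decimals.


Creep rate = strain / time
= 3.05 / 7906
= 0.000386 %/h

0.000386


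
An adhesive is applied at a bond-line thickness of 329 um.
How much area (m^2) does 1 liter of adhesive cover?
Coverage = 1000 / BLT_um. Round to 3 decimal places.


Coverage = 1000 / 329 = 3.040 m^2

3.040


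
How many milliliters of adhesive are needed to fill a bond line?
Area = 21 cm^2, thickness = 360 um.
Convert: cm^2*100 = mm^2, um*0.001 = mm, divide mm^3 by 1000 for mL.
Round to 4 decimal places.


= (21 * 100) * (360 * 0.001) / 1000
= 0.7560 mL

0.7560


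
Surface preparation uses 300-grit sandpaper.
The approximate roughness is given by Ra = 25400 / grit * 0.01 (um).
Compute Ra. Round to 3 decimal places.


Ra = 25400 / 300 * 0.01
= 254 / 300
= 0.847 um

0.847


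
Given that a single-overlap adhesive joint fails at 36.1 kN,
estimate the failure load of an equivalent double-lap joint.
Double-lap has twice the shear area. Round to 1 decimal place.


Double-lap factor = 2
Expected load = 36.1 * 2 = 72.2 kN

72.2


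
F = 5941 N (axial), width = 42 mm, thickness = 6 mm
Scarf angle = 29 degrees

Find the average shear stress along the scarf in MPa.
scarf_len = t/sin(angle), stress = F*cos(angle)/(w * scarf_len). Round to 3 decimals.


scarf_len = 6/sin(29 deg) = 12.3760
cos(29 deg) = 0.874620
stress = 5941*0.874620/(42*12.3760) = 9.997 MPa

9.997


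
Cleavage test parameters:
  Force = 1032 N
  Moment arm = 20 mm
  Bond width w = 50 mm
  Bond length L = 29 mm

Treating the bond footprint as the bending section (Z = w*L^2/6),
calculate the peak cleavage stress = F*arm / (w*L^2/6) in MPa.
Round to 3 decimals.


M = 1032 * 20 = 20640 N*mm
Z = 50 * 29^2 / 6 = 42050 / 6 mm^3
sigma = M / Z = 6 * 20640 / 42050 = 123840 / 42050
= 2.945 MPa

2.945


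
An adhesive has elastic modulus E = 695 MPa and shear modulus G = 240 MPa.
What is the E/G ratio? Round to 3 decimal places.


E/G = 695 / 240 = 2.896

2.896


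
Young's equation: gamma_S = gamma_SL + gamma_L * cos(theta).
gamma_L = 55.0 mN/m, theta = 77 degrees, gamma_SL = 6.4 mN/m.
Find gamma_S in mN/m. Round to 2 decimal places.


cos(77 deg) = 0.224951
gamma_S = 6.4 + 55.0 * 0.224951
= 18.77 mN/m

18.77


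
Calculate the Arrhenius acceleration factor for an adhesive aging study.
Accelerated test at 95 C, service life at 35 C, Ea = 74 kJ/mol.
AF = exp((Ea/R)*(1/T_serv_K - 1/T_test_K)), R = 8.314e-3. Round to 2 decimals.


T_test = 368.15 K, T_serv = 308.15 K
Ea/R = 74 / 0.008314 = 8900.65
AF = exp(8900.65 * (1/308.15 - 1/368.15))
= 110.77

110.77


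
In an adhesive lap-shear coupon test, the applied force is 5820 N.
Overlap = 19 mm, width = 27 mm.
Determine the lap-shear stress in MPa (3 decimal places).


stress = F / (overlap * width)
= 5820 / (19 * 27)
= 11.345 MPa

11.345


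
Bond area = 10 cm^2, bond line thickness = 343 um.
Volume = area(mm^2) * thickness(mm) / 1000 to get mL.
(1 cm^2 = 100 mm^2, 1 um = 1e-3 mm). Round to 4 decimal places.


area_mm2 = 10 * 100 = 1000
blt_mm = 343 * 1e-3 = 0.343
vol_mm3 = 1000 * 0.343 = 343.0
vol_mL = 343.0 / 1000 = 0.3430 mL

0.3430


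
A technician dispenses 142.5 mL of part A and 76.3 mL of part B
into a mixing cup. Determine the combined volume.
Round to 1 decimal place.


Combined volume = 142.5 + 76.3
= 218.8 mL

218.8


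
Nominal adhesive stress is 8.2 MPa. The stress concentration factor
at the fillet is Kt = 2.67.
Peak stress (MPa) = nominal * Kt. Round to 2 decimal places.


Peak = 8.2 * 2.67 = 21.89 MPa

21.89


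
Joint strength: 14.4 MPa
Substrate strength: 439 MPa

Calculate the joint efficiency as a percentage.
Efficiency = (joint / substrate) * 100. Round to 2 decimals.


Efficiency = (14.4 / 439) * 100 = 3.28%

3.28


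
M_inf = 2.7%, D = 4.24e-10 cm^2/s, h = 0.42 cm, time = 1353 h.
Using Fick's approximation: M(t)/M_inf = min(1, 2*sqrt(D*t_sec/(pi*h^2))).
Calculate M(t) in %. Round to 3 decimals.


t = 4870800 s
ratio = min(1, 2*sqrt(4.24e-10*4870800/(pi*0.1764)))
= 0.122092
M(t) = 2.7 * 0.122092 = 0.330%

0.330


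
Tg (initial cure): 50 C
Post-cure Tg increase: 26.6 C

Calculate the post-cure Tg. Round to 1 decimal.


Post-cure Tg = 50 + 26.6 = 76.6 C

76.6


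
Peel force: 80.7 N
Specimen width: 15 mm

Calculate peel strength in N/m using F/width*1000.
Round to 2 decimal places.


Peel strength = 80.7 / 15 * 1000 = 5380.00 N/m

5380.00


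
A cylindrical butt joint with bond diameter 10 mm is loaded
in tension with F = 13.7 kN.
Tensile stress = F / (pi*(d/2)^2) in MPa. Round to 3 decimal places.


Area = pi * (10/2)^2 = 78.5398 mm^2
Stress = 13.7*1000 / 78.5398
= 174.434 MPa

174.434


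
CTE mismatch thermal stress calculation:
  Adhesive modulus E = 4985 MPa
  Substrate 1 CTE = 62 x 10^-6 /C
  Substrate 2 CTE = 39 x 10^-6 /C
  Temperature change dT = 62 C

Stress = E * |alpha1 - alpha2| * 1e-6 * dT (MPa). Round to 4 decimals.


delta_alpha = |62 - 39| = 23 x 10^-6/C
Stress = 4985 * 23e-6 * 62
= 7.1086 MPa

7.1086


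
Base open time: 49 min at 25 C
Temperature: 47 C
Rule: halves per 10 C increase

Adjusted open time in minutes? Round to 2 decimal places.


Acceleration = 2^((47-25)/10) = 4.5948
Open time = 49 / 4.5948 = 10.66 min

10.66


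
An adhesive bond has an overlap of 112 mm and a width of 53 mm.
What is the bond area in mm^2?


Bond area = overlap * width
= 112 * 53
= 5936 mm^2

5936


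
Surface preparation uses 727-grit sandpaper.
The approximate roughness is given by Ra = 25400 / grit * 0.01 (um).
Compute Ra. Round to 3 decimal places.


Ra = 25400 / 727 * 0.01
= 254 / 727
= 0.349 um

0.349


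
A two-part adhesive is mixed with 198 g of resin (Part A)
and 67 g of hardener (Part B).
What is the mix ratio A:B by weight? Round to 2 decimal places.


Mix ratio = mass_A / mass_B
= 198 / 67
= 2.96

2.96


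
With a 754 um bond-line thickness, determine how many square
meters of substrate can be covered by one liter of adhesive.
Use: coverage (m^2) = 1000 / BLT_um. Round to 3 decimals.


Coverage = 1000 / 754 = 1.326 m^2

1.326


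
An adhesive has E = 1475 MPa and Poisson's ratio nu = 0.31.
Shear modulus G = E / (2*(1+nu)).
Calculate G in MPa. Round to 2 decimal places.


G = 1475 / (2*(1+0.31))
= 1475 / 2.62
= 562.98 MPa

562.98


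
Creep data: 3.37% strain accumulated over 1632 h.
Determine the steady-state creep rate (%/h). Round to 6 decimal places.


Rate = 3.37 / 1632 = 0.002065 %/h

0.002065


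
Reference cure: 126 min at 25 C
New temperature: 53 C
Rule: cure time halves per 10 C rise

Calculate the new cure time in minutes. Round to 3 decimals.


factor = 2^((53-25)/10) = 6.9644
t_new = 126 / 6.9644 = 18.092 min

18.092


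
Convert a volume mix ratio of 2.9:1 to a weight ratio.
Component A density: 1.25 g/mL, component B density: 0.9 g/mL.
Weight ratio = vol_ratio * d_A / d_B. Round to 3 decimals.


= 2.9 * 1.25 / 0.9 = 4.028

4.028


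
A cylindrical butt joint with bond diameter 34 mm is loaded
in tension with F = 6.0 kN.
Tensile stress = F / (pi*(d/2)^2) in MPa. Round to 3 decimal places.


Area = pi * (34/2)^2 = 907.9203 mm^2
Stress = 6.0*1000 / 907.9203
= 6.609 MPa

6.609


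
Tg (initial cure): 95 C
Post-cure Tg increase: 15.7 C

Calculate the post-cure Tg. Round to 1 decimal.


Post-cure Tg = 95 + 15.7 = 110.7 C

110.7


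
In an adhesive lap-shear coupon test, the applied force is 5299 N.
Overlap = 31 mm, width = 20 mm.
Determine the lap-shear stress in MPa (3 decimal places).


stress = F / (overlap * width)
= 5299 / (31 * 20)
= 8.547 MPa

8.547


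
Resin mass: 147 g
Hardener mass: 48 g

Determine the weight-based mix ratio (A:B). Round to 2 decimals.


Ratio = 147 / 48 = 3.06

3.06


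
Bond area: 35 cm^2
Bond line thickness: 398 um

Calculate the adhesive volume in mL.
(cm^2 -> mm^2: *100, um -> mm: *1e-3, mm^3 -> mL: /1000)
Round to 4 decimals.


V = 35*100 * 398*1e-3 / 1000
= 1.3930 mL

1.3930


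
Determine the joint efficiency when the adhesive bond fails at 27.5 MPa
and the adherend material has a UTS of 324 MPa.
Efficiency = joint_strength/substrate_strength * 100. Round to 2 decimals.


Joint efficiency = 27.5 / 324 * 100
= 8.49%

8.49
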